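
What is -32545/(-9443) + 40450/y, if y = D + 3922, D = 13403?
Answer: 772091/133551 ≈ 5.7812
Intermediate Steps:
y = 17325 (y = 13403 + 3922 = 17325)
-32545/(-9443) + 40450/y = -32545/(-9443) + 40450/17325 = -32545*(-1/9443) + 40450*(1/17325) = 32545/9443 + 1618/693 = 772091/133551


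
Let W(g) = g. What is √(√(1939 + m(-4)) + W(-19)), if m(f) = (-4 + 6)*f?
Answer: √(-19 + √1931) ≈ 4.9943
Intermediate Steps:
m(f) = 2*f
√(√(1939 + m(-4)) + W(-19)) = √(√(1939 + 2*(-4)) - 19) = √(√(1939 - 8) - 19) = √(√1931 - 19) = √(-19 + √1931)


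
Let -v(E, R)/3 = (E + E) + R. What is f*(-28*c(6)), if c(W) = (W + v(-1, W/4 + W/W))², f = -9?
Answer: 5103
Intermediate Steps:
v(E, R) = -6*E - 3*R (v(E, R) = -3*((E + E) + R) = -3*(2*E + R) = -3*(R + 2*E) = -6*E - 3*R)
c(W) = (3 + W/4)² (c(W) = (W + (-6*(-1) - 3*(W/4 + W/W)))² = (W + (6 - 3*(W*(¼) + 1)))² = (W + (6 - 3*(W/4 + 1)))² = (W + (6 - 3*(1 + W/4)))² = (W + (6 + (-3 - 3*W/4)))² = (W + (3 - 3*W/4))² = (3 + W/4)²)
f*(-28*c(6)) = -(-252)*(12 + 6)²/16 = -(-252)*(1/16)*18² = -(-252)*(1/16)*324 = -(-252)*81/4 = -9*(-567) = 5103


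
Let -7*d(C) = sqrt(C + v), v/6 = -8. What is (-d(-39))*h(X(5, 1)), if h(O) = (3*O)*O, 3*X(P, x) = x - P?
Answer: 16*I*sqrt(87)/21 ≈ 7.1066*I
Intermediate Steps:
v = -48 (v = 6*(-8) = -48)
d(C) = -sqrt(-48 + C)/7 (d(C) = -sqrt(C - 48)/7 = -sqrt(-48 + C)/7)
X(P, x) = -P/3 + x/3 (X(P, x) = (x - P)/3 = -P/3 + x/3)
h(O) = 3*O**2
(-d(-39))*h(X(5, 1)) = (-(-1)*sqrt(-48 - 39)/7)*(3*(-1/3*5 + (1/3)*1)**2) = (-(-1)*sqrt(-87)/7)*(3*(-5/3 + 1/3)**2) = (-(-1)*I*sqrt(87)/7)*(3*(-4/3)**2) = (-(-1)*I*sqrt(87)/7)*(3*(16/9)) = (I*sqrt(87)/7)*(16/3) = 16*I*sqrt(87)/21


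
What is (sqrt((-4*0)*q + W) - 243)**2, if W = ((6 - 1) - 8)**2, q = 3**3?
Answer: 57600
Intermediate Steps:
q = 27
W = 9 (W = (5 - 8)**2 = (-3)**2 = 9)
(sqrt((-4*0)*q + W) - 243)**2 = (sqrt(-4*0*27 + 9) - 243)**2 = (sqrt(0*27 + 9) - 243)**2 = (sqrt(0 + 9) - 243)**2 = (sqrt(9) - 243)**2 = (3 - 243)**2 = (-240)**2 = 57600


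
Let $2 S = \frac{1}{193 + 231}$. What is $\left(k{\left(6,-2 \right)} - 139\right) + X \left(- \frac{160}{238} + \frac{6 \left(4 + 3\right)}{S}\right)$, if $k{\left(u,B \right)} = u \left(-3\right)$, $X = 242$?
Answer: $\frac{1025631525}{119} \approx 8.6188 \cdot 10^{6}$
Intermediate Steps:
$S = \frac{1}{848}$ ($S = \frac{1}{2 \left(193 + 231\right)} = \frac{1}{2 \cdot 424} = \frac{1}{2} \cdot \frac{1}{424} = \frac{1}{848} \approx 0.0011792$)
$k{\left(u,B \right)} = - 3 u$
$\left(k{\left(6,-2 \right)} - 139\right) + X \left(- \frac{160}{238} + \frac{6 \left(4 + 3\right)}{S}\right) = \left(\left(-3\right) 6 - 139\right) + 242 \left(- \frac{160}{238} + 6 \left(4 + 3\right) \frac{1}{\frac{1}{848}}\right) = \left(-18 - 139\right) + 242 \left(\left(-160\right) \frac{1}{238} + 6 \cdot 7 \cdot 848\right) = -157 + 242 \left(- \frac{80}{119} + 42 \cdot 848\right) = -157 + 242 \left(- \frac{80}{119} + 35616\right) = -157 + 242 \cdot \frac{4238224}{119} = -157 + \frac{1025650208}{119} = \frac{1025631525}{119}$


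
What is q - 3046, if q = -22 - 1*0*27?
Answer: -3068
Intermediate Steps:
q = -22 (q = -22 + 0*27 = -22 + 0 = -22)
q - 3046 = -22 - 3046 = -3068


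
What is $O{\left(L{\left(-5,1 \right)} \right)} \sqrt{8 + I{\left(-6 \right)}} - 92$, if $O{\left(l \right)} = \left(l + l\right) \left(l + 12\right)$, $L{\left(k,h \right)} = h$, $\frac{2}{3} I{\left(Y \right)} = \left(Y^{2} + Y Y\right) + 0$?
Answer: $-92 + 52 \sqrt{29} \approx 188.03$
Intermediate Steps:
$I{\left(Y \right)} = 3 Y^{2}$ ($I{\left(Y \right)} = \frac{3 \left(\left(Y^{2} + Y Y\right) + 0\right)}{2} = \frac{3 \left(\left(Y^{2} + Y^{2}\right) + 0\right)}{2} = \frac{3 \left(2 Y^{2} + 0\right)}{2} = \frac{3 \cdot 2 Y^{2}}{2} = 3 Y^{2}$)
$O{\left(l \right)} = 2 l \left(12 + l\right)$
$O{\left(L{\left(-5,1 \right)} \right)} \sqrt{8 + I{\left(-6 \right)}} - 92 = 2 \cdot 1 \left(12 + 1\right) \sqrt{8 + 3 \left(-6\right)^{2}} - 92 = 2 \cdot 1 \cdot 13 \sqrt{8 + 3 \cdot 36} - 92 = 26 \sqrt{8 + 108} - 92 = 26 \sqrt{116} - 92 = 26 \cdot 2 \sqrt{29} - 92 = 52 \sqrt{29} - 92 = -92 + 52 \sqrt{29}$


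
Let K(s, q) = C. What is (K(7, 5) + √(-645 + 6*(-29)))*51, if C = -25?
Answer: -1275 + 153*I*√91 ≈ -1275.0 + 1459.5*I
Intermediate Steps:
K(s, q) = -25
(K(7, 5) + √(-645 + 6*(-29)))*51 = (-25 + √(-645 + 6*(-29)))*51 = (-25 + √(-645 - 174))*51 = (-25 + √(-819))*51 = (-25 + 3*I*√91)*51 = -1275 + 153*I*√91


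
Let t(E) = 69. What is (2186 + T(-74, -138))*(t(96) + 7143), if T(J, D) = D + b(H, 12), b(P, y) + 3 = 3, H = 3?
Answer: 14770176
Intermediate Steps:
b(P, y) = 0 (b(P, y) = -3 + 3 = 0)
T(J, D) = D (T(J, D) = D + 0 = D)
(2186 + T(-74, -138))*(t(96) + 7143) = (2186 - 138)*(69 + 7143) = 2048*7212 = 14770176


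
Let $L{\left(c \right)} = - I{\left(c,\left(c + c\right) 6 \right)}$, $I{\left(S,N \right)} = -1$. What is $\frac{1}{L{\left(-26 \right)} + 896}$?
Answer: $\frac{1}{897} \approx 0.0011148$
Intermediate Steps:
$L{\left(c \right)} = 1$ ($L{\left(c \right)} = \left(-1\right) \left(-1\right) = 1$)
$\frac{1}{L{\left(-26 \right)} + 896} = \frac{1}{1 + 896} = \frac{1}{897}$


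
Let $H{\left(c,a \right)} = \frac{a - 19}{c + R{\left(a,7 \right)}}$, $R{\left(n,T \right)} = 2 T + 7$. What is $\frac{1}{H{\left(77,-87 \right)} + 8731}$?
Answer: $\frac{49}{427766} \approx 0.00011455$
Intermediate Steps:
$R{\left(n,T \right)} = 7 + 2 T$
$H{\left(c,a \right)} = \frac{-19 + a}{21 + c}$ ($H{\left(c,a \right)} = \frac{a - 19}{c + \left(7 + 2 \cdot 7\right)} = \frac{-19 + a}{c + \left(7 + 14\right)} = \frac{-19 + a}{c + 21} = \frac{-19 + a}{21 + c}$)
$\frac{1}{H{\left(77,-87 \right)} + 8731} = \frac{1}{\frac{-19 - 87}{21 + 77} + 8731} = \frac{1}{\frac{1}{98} \left(-106\right) + 8731} = \frac{1}{- \frac{53}{49} + 8731} = \frac{1}{\frac{427766}{49}} = \frac{49}{427766}$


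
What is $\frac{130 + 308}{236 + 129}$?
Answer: $\frac{6}{5} \approx 1.2$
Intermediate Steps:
$\frac{130 + 308}{236 + 129} = \frac{438}{365} = 438 \cdot \frac{1}{365} = \frac{6}{5}$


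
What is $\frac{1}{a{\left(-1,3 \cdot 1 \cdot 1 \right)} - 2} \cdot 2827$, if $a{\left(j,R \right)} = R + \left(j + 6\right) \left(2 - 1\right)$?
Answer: $\frac{2827}{6} \approx 471.17$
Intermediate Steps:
$a{\left(j,R \right)} = 6 + R + j$ ($a{\left(j,R \right)} = R + \left(6 + j\right) 1 = R + \left(6 + j\right) = 6 + R + j$)
$\frac{1}{a{\left(-1,3 \cdot 1 \cdot 1 \right)} - 2} \cdot 2827 = \frac{1}{\left(6 + 3 \cdot 1 \cdot 1 - 1\right) - 2} \cdot 2827 = \frac{1}{\left(6 + 3 \cdot 1 - 1\right) - 2} \cdot 2827 = \frac{1}{\left(6 + 3 - 1\right) - 2} \cdot 2827 = \frac{1}{8 - 2} \cdot 2827 = \frac{1}{6} \cdot 2827 = \frac{2827}{6}$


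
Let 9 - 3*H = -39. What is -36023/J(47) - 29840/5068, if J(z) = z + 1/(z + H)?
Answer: -2897488403/3752854 ≈ -772.08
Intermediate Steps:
H = 16 (H = 3 - ⅓*(-39) = 3 + 13 = 16)
J(z) = z + 1/(16 + z) (J(z) = z + 1/(z + 16) = z + 1/(16 + z))
-36023/J(47) - 29840/5068 = -36023*(16 + 47)/(1 + 47² + 16*47) - 29840/5068 = -36023*63/(1 + 2209 + 752) - 29840*1/5068 = -36023/((1/63)*2962) - 7460/1267 = -36023/2962/63 - 7460/1267 = -36023*63/2962 - 7460/1267 = -2269449/2962 - 7460/1267 = -2897488403/3752854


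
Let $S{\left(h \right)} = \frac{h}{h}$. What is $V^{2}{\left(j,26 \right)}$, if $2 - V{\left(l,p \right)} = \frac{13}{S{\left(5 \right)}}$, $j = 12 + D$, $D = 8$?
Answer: $121$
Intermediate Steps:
$S{\left(h \right)} = 1$
$j = 20$ ($j = 12 + 8 = 20$)
$V{\left(l,p \right)} = -11$ ($V{\left(l,p \right)} = 2 - \frac{13}{1} = 2 - 13 \cdot 1 = 2 - 13 = -11$)
$V^{2}{\left(j,26 \right)} = \left(-11\right)^{2} = 121$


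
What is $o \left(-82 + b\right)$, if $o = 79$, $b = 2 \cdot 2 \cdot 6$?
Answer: $-4582$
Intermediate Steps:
$b = 24$ ($b = 4 \cdot 6 = 24$)
$o \left(-82 + b\right) = 79 \left(-82 + 24\right) = 79 \left(-58\right) = -4582$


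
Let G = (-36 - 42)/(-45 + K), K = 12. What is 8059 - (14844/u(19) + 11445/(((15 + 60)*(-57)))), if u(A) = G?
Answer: 6600544/3705 ≈ 1781.5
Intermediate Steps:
G = 26/11 (G = (-36 - 42)/(-45 + 12) = -78/(-33) = -78*(-1/33) = 26/11 ≈ 2.3636)
u(A) = 26/11
8059 - (14844/u(19) + 11445/(((15 + 60)*(-57)))) = 8059 - (14844/(26/11) + 11445/(((15 + 60)*(-57)))) = 8059 - (14844*(11/26) + 11445/((75*(-57)))) = 8059 - (81642/13 + 11445/(-4275)) = 8059 - (81642/13 + 11445*(-1/4275)) = 8059 - (81642/13 - 763/285) = 8059 - 1*23258051/3705 = 8059 - 23258051/3705 = 6600544/3705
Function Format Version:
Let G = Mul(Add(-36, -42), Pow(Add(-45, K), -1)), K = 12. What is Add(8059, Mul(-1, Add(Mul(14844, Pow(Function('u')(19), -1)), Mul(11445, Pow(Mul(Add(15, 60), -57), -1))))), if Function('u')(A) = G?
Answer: Rational(6600544, 3705) ≈ 1781.5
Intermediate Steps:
G = Rational(26, 11) (G = Mul(Add(-36, -42), Pow(Add(-45, 12), -1)) = Mul(-78, Pow(-33, -1)) = Mul(-78, Rational(-1, 33)) = Rational(26, 11) ≈ 2.3636)
Function('u')(A) = Rational(26, 11)
Add(8059, Mul(-1, Add(Mul(14844, Pow(Function('u')(19), -1)), Mul(11445, Pow(Mul(Add(15, 60), -57), -1))))) = Add(8059, Mul(-1, Add(Mul(14844, Pow(Rational(26, 11), -1)), Mul(11445, Pow(Mul(Add(15, 60), -57), -1))))) = Add(8059, Mul(-1, Add(Mul(14844, Rational(11, 26)), Mul(11445, Pow(Mul(75, -57), -1))))) = Add(8059, Mul(-1, Add(Rational(81642, 13), Mul(11445, Pow(-4275, -1))))) = Add(8059, Mul(-1, Add(Rational(81642, 13), Mul(11445, Rational(-1, 4275))))) = Add(8059, Mul(-1, Add(Rational(81642, 13), Rational(-763, 285)))) = Add(8059, Mul(-1, Rational(23258051, 3705))) = Add(8059, Rational(-23258051, 3705)) = Rational(6600544, 3705)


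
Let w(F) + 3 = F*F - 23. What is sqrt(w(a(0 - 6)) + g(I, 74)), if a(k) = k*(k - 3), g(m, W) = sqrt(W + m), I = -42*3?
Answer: sqrt(2890 + 2*I*sqrt(13)) ≈ 53.759 + 0.06707*I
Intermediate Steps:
I = -126
a(k) = k*(-3 + k)
w(F) = -26 + F**2 (w(F) = -3 + (F*F - 23) = -3 + (F**2 - 23) = -3 + (-23 + F**2) = -26 + F**2)
sqrt(w(a(0 - 6)) + g(I, 74)) = sqrt((-26 + ((0 - 6)*(-3 + (0 - 6)))**2) + sqrt(74 - 126)) = sqrt((-26 + (-6*(-3 - 6))**2) + sqrt(-52)) = sqrt((-26 + (-6*(-9))**2) + 2*I*sqrt(13)) = sqrt((-26 + 54**2) + 2*I*sqrt(13)) = sqrt((-26 + 2916) + 2*I*sqrt(13)) = sqrt(2890 + 2*I*sqrt(13))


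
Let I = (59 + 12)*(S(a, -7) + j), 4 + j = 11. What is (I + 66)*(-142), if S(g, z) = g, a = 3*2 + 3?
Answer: -170684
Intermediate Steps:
j = 7 (j = -4 + 11 = 7)
a = 9 (a = 6 + 3 = 9)
I = 1136 (I = (59 + 12)*(9 + 7) = 71*16 = 1136)
(I + 66)*(-142) = (1136 + 66)*(-142) = 1202*(-142) = -170684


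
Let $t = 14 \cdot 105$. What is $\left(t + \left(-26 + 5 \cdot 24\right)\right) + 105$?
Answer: $1669$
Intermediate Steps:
$t = 1470$
$\left(t + \left(-26 + 5 \cdot 24\right)\right) + 105 = \left(1470 + \left(-26 + 5 \cdot 24\right)\right) + 105 = \left(1470 + \left(-26 + 120\right)\right) + 105 = \left(1470 + 94\right) + 105 = 1564 + 105 = 1669$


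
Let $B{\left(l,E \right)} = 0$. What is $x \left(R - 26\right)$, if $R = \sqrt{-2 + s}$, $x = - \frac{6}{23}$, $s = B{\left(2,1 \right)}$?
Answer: $\frac{156}{23} - \frac{6 i \sqrt{2}}{23} \approx 6.7826 - 0.36893 i$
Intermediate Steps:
$s = 0$
$x = - \frac{6}{23}$ ($x = \left(-6\right) \frac{1}{23} = - \frac{6}{23} \approx -0.26087$)
$R = i \sqrt{2}$ ($R = \sqrt{-2 + 0} = \sqrt{-2} = i \sqrt{2} \approx 1.4142 i$)
$x \left(R - 26\right) = - \frac{6 \left(i \sqrt{2} - 26\right)}{23} = - \frac{6 \left(-26 + i \sqrt{2}\right)}{23} = \frac{156}{23} - \frac{6 i \sqrt{2}}{23}$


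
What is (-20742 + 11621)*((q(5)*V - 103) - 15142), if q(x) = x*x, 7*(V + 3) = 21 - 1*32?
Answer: 140092045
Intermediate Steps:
V = -32/7 (V = -3 + (21 - 1*32)/7 = -3 + (21 - 32)/7 = -3 + (⅐)*(-11) = -3 - 11/7 = -32/7 ≈ -4.5714)
q(x) = x²
(-20742 + 11621)*((q(5)*V - 103) - 15142) = (-20742 + 11621)*((5²*(-32/7) - 103) - 15142) = -9121*((25*(-32/7) - 103) - 15142) = -9121*((-800/7 - 103) - 15142) = -9121*(-1521/7 - 15142) = -9121*(-107515/7) = 140092045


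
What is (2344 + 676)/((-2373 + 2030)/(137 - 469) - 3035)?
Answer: -1002640/1007277 ≈ -0.99540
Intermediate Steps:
(2344 + 676)/((-2373 + 2030)/(137 - 469) - 3035) = 3020/(-343/(-332) - 3035) = 3020/(-343*(-1/332) - 3035) = 3020/(343/332 - 3035) = 3020/(-1007277/332) = 3020*(-332/1007277) = -1002640/1007277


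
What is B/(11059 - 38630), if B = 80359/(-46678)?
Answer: 80359/1286959138 ≈ 6.2441e-5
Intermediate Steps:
B = -80359/46678 (B = 80359*(-1/46678) = -80359/46678 ≈ -1.7216)
B/(11059 - 38630) = -80359/(46678*(11059 - 38630)) = -80359/46678/(-27571) = -80359/46678*(-1/27571) = 80359/1286959138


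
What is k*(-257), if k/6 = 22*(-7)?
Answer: 237468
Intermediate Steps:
k = -924 (k = 6*(22*(-7)) = 6*(-154) = -924)
k*(-257) = -924*(-257) = 237468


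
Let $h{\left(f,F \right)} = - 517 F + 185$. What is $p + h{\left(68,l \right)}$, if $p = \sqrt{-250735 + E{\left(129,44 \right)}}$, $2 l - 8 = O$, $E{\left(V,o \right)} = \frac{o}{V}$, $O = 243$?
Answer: $- \frac{129397}{2} + \frac{i \sqrt{4172475459}}{129} \approx -64699.0 + 500.73 i$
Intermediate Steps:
$l = \frac{251}{2}$ ($l = 4 + \frac{1}{2} \cdot 243 = 4 + \frac{243}{2} = \frac{251}{2} \approx 125.5$)
$p = \frac{i \sqrt{4172475459}}{129}$ ($p = \sqrt{-250735 + \frac{44}{129}} = \sqrt{- \frac{32344771}{129}} = \frac{i \sqrt{4172475459}}{129} \approx 500.73 i$)
$h{\left(f,F \right)} = 185 - 517 F$
$p + h{\left(68,l \right)} = \frac{i \sqrt{4172475459}}{129} + \left(185 - \frac{129767}{2}\right) = \frac{i \sqrt{4172475459}}{129} - \frac{129397}{2} = - \frac{129397}{2} + \frac{i \sqrt{4172475459}}{129}$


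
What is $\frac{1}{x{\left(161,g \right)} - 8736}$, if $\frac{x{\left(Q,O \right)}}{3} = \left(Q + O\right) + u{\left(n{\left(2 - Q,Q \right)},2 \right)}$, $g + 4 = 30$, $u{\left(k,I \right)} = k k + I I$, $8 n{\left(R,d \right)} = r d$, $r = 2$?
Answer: $- \frac{16}{52845} \approx -0.00030277$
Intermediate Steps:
$n{\left(R,d \right)} = \frac{d}{4}$ ($n{\left(R,d \right)} = \frac{2 d}{8} = \frac{d}{4}$)
$u{\left(k,I \right)} = I^{2} + k^{2}$ ($u{\left(k,I \right)} = k^{2} + I^{2} = I^{2} + k^{2}$)
$g = 26$ ($g = -4 + 30 = 26$)
$x{\left(Q,O \right)} = 12 + 3 O + 3 Q + \frac{3 Q^{2}}{16}$ ($x{\left(Q,O \right)} = 3 \left(\left(Q + O\right) + \left(2^{2} + \left(\frac{Q}{4}\right)^{2}\right)\right) = 3 \left(\left(O + Q\right) + \left(4 + \frac{Q^{2}}{16}\right)\right) = 3 \left(4 + O + Q + \frac{Q^{2}}{16}\right) = 12 + 3 O + 3 Q + \frac{3 Q^{2}}{16}$)
$\frac{1}{x{\left(161,g \right)} - 8736} = \frac{1}{\left(12 + 3 \cdot 26 + 3 \cdot 161 + \frac{3 \cdot 161^{2}}{16}\right) - 8736} = \frac{1}{\left(12 + 78 + 483 + \frac{3}{16} \cdot 25921\right) - 8736} = \frac{1}{\left(12 + 78 + 483 + \frac{77763}{16}\right) - 8736} = \frac{1}{\frac{86931}{16} - 8736} = \frac{1}{- \frac{52845}{16}} = - \frac{16}{52845}$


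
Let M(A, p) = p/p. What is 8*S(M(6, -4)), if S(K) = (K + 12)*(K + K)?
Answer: 208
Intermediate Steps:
M(A, p) = 1
S(K) = 2*K*(12 + K) (S(K) = (12 + K)*(2*K) = 2*K*(12 + K))
8*S(M(6, -4)) = 8*(2*1*(12 + 1)) = 8*(2*1*13) = 8*26 = 208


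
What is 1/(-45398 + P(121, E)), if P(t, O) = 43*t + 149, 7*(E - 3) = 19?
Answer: -1/40046 ≈ -2.4971e-5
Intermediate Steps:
E = 40/7 (E = 3 + (1/7)*19 = 3 + 19/7 = 40/7 ≈ 5.7143)
P(t, O) = 149 + 43*t
1/(-45398 + P(121, E)) = 1/(-45398 + (149 + 43*121)) = 1/(-45398 + (149 + 5203)) = 1/(-45398 + 5352) = 1/(-40046) = -1/40046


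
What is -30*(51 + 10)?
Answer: -1830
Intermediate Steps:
-30*(51 + 10) = -30*61 = -1830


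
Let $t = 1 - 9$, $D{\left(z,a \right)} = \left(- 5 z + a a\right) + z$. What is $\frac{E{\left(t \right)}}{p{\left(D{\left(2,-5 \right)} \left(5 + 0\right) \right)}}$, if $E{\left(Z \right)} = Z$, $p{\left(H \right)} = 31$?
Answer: $- \frac{8}{31} \approx -0.25806$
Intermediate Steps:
$D{\left(z,a \right)} = a^{2} - 4 z$ ($D{\left(z,a \right)} = \left(- 5 z + a^{2}\right) + z = \left(a^{2} - 5 z\right) + z = a^{2} - 4 z$)
$t = -8$
$\frac{E{\left(t \right)}}{p{\left(D{\left(2,-5 \right)} \left(5 + 0\right) \right)}} = - \frac{8}{31}$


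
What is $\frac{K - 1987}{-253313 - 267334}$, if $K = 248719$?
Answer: $- \frac{82244}{173549} \approx -0.4739$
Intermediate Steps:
$\frac{K - 1987}{-253313 - 267334} = \frac{248719 - 1987}{-253313 - 267334} = \frac{246732}{-520647} = 246732 \left(- \frac{1}{520647}\right) = - \frac{82244}{173549}$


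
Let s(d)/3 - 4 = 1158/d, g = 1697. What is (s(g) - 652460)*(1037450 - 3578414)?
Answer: 2813357327833848/1697 ≈ 1.6578e+12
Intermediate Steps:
s(d) = 12 + 3474/d (s(d) = 12 + 3*(1158/d) = 12 + 3474/d)
(s(g) - 652460)*(1037450 - 3578414) = ((12 + 3474/1697) - 652460)*(1037450 - 3578414) = ((12 + 3474*(1/1697)) - 652460)*(-2540964) = ((12 + 3474/1697) - 652460)*(-2540964) = (23838/1697 - 652460)*(-2540964) = -1107200782/1697*(-2540964) = 2813357327833848/1697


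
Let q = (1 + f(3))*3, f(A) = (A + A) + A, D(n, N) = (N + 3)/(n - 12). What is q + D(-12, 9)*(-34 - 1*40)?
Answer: 67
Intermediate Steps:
D(n, N) = (3 + N)/(-12 + n)
f(A) = 3*A (f(A) = 2*A + A = 3*A)
q = 30 (q = (1 + 3*3)*3 = (1 + 9)*3 = 10*3 = 30)
q + D(-12, 9)*(-34 - 1*40) = 30 + ((3 + 9)/(-12 - 12))*(-34 - 1*40) = 30 + (12/(-24))*(-34 - 40) = 30 - 1/24*12*(-74) = 30 - ½*(-74) = 30 + 37 = 67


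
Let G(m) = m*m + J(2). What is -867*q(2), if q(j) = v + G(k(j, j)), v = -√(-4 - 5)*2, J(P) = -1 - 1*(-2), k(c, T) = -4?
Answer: -14739 + 5202*I ≈ -14739.0 + 5202.0*I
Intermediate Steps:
J(P) = 1 (J(P) = -1 + 2 = 1)
v = -6*I (v = -√(-9)*2 = -3*I*2 = -6*I ≈ -6.0*I)
G(m) = 1 + m² (G(m) = m*m + 1 = m² + 1 = 1 + m²)
q(j) = 17 - 6*I (q(j) = -6*I + (1 + (-4)²) = -6*I + (1 + 16) = -6*I + 17 = 17 - 6*I)
-867*q(2) = -867*(17 - 6*I) = -14739 + 5202*I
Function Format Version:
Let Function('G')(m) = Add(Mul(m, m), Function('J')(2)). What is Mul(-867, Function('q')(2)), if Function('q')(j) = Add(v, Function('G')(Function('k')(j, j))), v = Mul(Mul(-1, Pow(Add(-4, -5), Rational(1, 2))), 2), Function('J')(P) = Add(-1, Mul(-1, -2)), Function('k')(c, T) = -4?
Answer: Add(-14739, Mul(5202, I)) ≈ Add(-14739., Mul(5202.0, I))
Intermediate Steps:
Function('J')(P) = 1 (Function('J')(P) = Add(-1, 2) = 1)
v = Mul(-6, I) (v = Mul(Mul(-1, Pow(-9, Rational(1, 2))), 2) = Mul(Mul(-1, Mul(3, I)), 2) = Mul(Mul(-3, I), 2) = Mul(-6, I) ≈ Mul(-6.0000, I))
Function('G')(m) = Add(1, Pow(m, 2)) (Function('G')(m) = Add(Mul(m, m), 1) = Add(Pow(m, 2), 1) = Add(1, Pow(m, 2)))
Function('q')(j) = Add(17, Mul(-6, I)) (Function('q')(j) = Add(Mul(-6, I), Add(1, Pow(-4, 2))) = Add(Mul(-6, I), Add(1, 16)) = Add(Mul(-6, I), 17) = Add(17, Mul(-6, I)))
Mul(-867, Function('q')(2)) = Mul(-867, Add(17, Mul(-6, I))) = Add(-14739, Mul(5202, I))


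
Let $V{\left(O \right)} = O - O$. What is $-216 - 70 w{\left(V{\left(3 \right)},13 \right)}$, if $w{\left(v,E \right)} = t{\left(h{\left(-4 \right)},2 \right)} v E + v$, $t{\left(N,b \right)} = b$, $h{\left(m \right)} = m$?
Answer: $-216$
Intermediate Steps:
$V{\left(O \right)} = 0$
$w{\left(v,E \right)} = v + 2 E v$ ($w{\left(v,E \right)} = 2 v E + v = 2 E v + v = v + 2 E v$)
$-216 - 70 w{\left(V{\left(3 \right)},13 \right)} = -216 - 70 \cdot 0 \left(1 + 2 \cdot 13\right) = -216 - 70 \cdot 0 \left(1 + 26\right) = -216 - 70 \cdot 0 \cdot 27 = -216 - 0 = -216 + 0 = -216$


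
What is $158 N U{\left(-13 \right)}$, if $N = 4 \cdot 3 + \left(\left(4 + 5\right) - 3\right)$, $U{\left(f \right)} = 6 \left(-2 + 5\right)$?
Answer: $51192$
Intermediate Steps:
$U{\left(f \right)} = 18$ ($U{\left(f \right)} = 6 \cdot 3 = 18$)
$N = 18$ ($N = 12 + \left(9 - 3\right) = 12 + 6 = 18$)
$158 N U{\left(-13 \right)} = 158 \cdot 18 \cdot 18 = 2844 \cdot 18 = 51192$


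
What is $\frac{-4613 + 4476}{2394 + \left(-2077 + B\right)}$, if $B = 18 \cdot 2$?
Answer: $- \frac{137}{353} \approx -0.3881$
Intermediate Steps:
$B = 36$
$\frac{-4613 + 4476}{2394 + \left(-2077 + B\right)} = \frac{-4613 + 4476}{2394 + \left(-2077 + 36\right)} = - \frac{137}{2394 - 2041} = - \frac{137}{353}$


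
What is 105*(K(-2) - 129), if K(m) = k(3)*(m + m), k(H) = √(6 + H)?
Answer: -14805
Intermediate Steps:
K(m) = 6*m (K(m) = √(6 + 3)*(m + m) = √9*(2*m) = 3*(2*m) = 6*m)
105*(K(-2) - 129) = 105*(6*(-2) - 129) = 105*(-12 - 129) = 105*(-141) = -14805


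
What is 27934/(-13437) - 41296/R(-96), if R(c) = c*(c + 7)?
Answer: -185759/26874 ≈ -6.9122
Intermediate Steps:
R(c) = c*(7 + c)
27934/(-13437) - 41296/R(-96) = 27934/(-13437) - 41296*(-1/(96*(7 - 96))) = 27934*(-1/13437) - 41296/((-96*(-89))) = -27934/13437 - 41296/8544 = -27934/13437 - 41296*1/8544 = -27934/13437 - 29/6 = -185759/26874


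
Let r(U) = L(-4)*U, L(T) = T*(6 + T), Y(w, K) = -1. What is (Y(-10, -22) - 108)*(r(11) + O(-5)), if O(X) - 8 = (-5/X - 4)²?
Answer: 7739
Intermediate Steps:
r(U) = -8*U (r(U) = (-4*(6 - 4))*U = (-4*2)*U = -8*U)
O(X) = 8 + (-4 - 5/X)² (O(X) = 8 + (-5/X - 4)² = 8 + (-4 - 5/X)²)
(Y(-10, -22) - 108)*(r(11) + O(-5)) = (-1 - 108)*(-8*11 + (24 + 25/(-5)² + 40/(-5))) = -109*(-88 + (24 + 25*(1/25) + 40*(-⅕))) = -109*(-88 + (24 + 1 - 8)) = -109*(-88 + 17) = -109*(-71) = 7739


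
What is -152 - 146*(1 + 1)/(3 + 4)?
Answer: -1356/7 ≈ -193.71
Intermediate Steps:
-152 - 146*(1 + 1)/(3 + 4) = -152 - 292/7 = -1356/7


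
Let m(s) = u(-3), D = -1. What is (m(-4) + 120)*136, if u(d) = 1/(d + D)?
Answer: 16286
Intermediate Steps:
u(d) = 1/(-1 + d) (u(d) = 1/(d - 1) = 1/(-1 + d))
m(s) = -¼ (m(s) = 1/(-1 - 3) = 1/(-4) = -¼)
(m(-4) + 120)*136 = (-¼ + 120)*136 = (479/4)*136 = 16286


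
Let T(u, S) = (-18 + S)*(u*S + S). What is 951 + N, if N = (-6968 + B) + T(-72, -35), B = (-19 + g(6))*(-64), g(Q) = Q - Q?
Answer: -136506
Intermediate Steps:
g(Q) = 0
T(u, S) = (-18 + S)*(S + S*u) (T(u, S) = (-18 + S)*(S*u + S) = (-18 + S)*(S + S*u))
B = 1216 (B = (-19 + 0)*(-64) = -19*(-64) = 1216)
N = -137457 (N = (-6968 + 1216) - 35*(-18 - 35 - 18*(-72) - 35*(-72)) = -5752 - 35*(-18 - 35 + 1296 + 2520) = -5752 - 35*3763 = -5752 - 131705 = -137457)
951 + N = 951 - 137457 = -136506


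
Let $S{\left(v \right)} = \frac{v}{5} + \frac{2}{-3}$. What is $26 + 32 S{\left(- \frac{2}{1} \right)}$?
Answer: $- \frac{122}{15} \approx -8.1333$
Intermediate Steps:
$S{\left(v \right)} = - \frac{2}{3} + \frac{v}{5}$ ($S{\left(v \right)} = v \frac{1}{5} + 2 \left(- \frac{1}{3}\right) = \frac{v}{5} - \frac{2}{3} = - \frac{2}{3} + \frac{v}{5}$)
$26 + 32 S{\left(- \frac{2}{1} \right)} = 26 + 32 \left(- \frac{2}{3} + \frac{\left(-2\right) 1^{-1}}{5}\right) = 26 + 32 \left(- \frac{2}{3} + \frac{\left(-2\right) 1}{5}\right) = 26 + 32 \left(- \frac{2}{3} + \frac{1}{5} \left(-2\right)\right) = 26 + 32 \left(- \frac{2}{3} - \frac{2}{5}\right) = 26 + 32 \left(- \frac{16}{15}\right) = 26 - \frac{512}{15} = - \frac{122}{15}$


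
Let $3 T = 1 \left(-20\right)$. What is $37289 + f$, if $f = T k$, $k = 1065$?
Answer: $30189$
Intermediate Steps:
$T = - \frac{20}{3}$ ($T = \frac{1 \left(-20\right)}{3} = \frac{1}{3} \left(-20\right) = - \frac{20}{3} \approx -6.6667$)
$f = -7100$ ($f = \left(- \frac{20}{3}\right) 1065 = -7100$)
$37289 + f = 37289 - 7100 = 30189$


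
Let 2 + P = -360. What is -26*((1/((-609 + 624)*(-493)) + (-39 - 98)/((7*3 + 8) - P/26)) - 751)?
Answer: 13485788173/687735 ≈ 19609.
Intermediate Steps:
P = -362 (P = -2 - 360 = -362)
-26*((1/((-609 + 624)*(-493)) + (-39 - 98)/((7*3 + 8) - P/26)) - 751) = -26*((1/((-609 + 624)*(-493)) + (-39 - 98)/((7*3 + 8) - (-362)/26)) - 751) = -26*((-1/493/15 - 137/((21 + 8) - (-362)/26)) - 751) = -26*(((1/15)*(-1/493) - 137/(29 - 1*(-181/13))) - 751) = -26*((-1/7395 - 137/(29 + 181/13)) - 751) = -26*((-1/7395 - 137/558/13) - 751) = -26*((-1/7395 - 137*13/558) - 751) = -26*((-1/7395 - 1781/558) - 751) = -26*(-4390351/1375470 - 751) = -26*(-1037368321/1375470) = 13485788173/687735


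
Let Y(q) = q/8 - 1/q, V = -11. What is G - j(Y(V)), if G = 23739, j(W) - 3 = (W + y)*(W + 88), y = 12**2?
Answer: 87973855/7744 ≈ 11360.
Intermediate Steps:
y = 144
Y(q) = -1/q + q/8 (Y(q) = q*(1/8) - 1/q = q/8 - 1/q = -1/q + q/8)
j(W) = 3 + (88 + W)*(144 + W) (j(W) = 3 + (W + 144)*(W + 88) = 3 + (144 + W)*(88 + W) = 3 + (88 + W)*(144 + W))
G - j(Y(V)) = 23739 - (12675 + (-1/(-11) + (1/8)*(-11))**2 + 232*(-1/(-11) + (1/8)*(-11))) = 23739 - (12675 + (-1*(-1/11) - 11/8)**2 + 232*(-1*(-1/11) - 11/8)) = 23739 - (12675 + (1/11 - 11/8)**2 + 232*(1/11 - 11/8)) = 23739 - (12675 + (-113/88)**2 + 232*(-113/88)) = 23739 - (12675 + 12769/7744 - 3277/11) = 23739 - 1*95860961/7744 = 23739 - 95860961/7744 = 87973855/7744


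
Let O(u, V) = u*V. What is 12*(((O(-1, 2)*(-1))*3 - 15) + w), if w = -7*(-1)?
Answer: -24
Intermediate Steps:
O(u, V) = V*u
w = 7
12*(((O(-1, 2)*(-1))*3 - 15) + w) = 12*((((2*(-1))*(-1))*3 - 15) + 7) = 12*((-2*(-1)*3 - 15) + 7) = 12*((2*3 - 15) + 7) = 12*((6 - 15) + 7) = 12*(-9 + 7) = 12*(-2) = -24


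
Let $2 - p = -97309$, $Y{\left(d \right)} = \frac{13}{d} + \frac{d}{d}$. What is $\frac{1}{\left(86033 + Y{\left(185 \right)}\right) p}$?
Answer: $\frac{185}{1548831361233} \approx 1.1944 \cdot 10^{-10}$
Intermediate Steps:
$Y{\left(d \right)} = 1 + \frac{13}{d}$ ($Y{\left(d \right)} = \frac{13}{d} + 1 = 1 + \frac{13}{d}$)
$p = 97311$ ($p = 2 - -97309 = 2 + 97309 = 97311$)
$\frac{1}{\left(86033 + Y{\left(185 \right)}\right) p} = \frac{1}{\left(86033 + \frac{13 + 185}{185}\right) 97311} = \frac{1}{86033 + \frac{1}{185} \cdot 198} \cdot \frac{1}{97311} = \frac{1}{86033 + \frac{198}{185}} \cdot \frac{1}{97311} = \frac{1}{\frac{15916303}{185}} \cdot \frac{1}{97311} = \frac{185}{15916303} \cdot \frac{1}{97311} = \frac{185}{1548831361233}$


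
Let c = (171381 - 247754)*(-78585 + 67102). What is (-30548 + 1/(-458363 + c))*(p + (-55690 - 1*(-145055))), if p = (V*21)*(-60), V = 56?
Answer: -503528770040752635/876532796 ≈ -5.7445e+8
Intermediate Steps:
c = 876991159 (c = -76373*(-11483) = 876991159)
p = -70560 (p = (56*21)*(-60) = 1176*(-60) = -70560)
(-30548 + 1/(-458363 + c))*(p + (-55690 - 1*(-145055))) = (-30548 + 1/(-458363 + 876991159))*(-70560 + (-55690 - 1*(-145055))) = (-30548 + 1/876532796)*(-70560 + (-55690 + 145055)) = (-30548 + 1/876532796)*(-70560 + 89365) = -26776323852207/876532796*18805 = -503528770040752635/876532796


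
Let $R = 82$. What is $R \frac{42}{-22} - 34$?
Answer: $- \frac{2096}{11} \approx -190.55$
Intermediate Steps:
$R \frac{42}{-22} - 34 = 82 \frac{42}{-22} - 34 = 82 \cdot 42 \left(- \frac{1}{22}\right) - 34 = 82 \left(- \frac{21}{11}\right) - 34 = - \frac{1722}{11} - 34 = - \frac{2096}{11}$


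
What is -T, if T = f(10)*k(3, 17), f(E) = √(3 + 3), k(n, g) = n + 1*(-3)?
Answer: 0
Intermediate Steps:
k(n, g) = -3 + n (k(n, g) = n - 3 = -3 + n)
f(E) = √6
T = 0 (T = √6*(-3 + 3) = √6*0 = 0)
-T = -1*0 = 0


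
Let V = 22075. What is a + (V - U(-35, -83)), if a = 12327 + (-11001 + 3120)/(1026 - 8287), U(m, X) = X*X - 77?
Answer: 200338871/7261 ≈ 27591.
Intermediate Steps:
U(m, X) = -77 + X² (U(m, X) = X² - 77 = -77 + X²)
a = 89514228/7261 (a = 12327 - 7881/(-7261) = 12327 - 7881*(-1/7261) = 12327 + 7881/7261 = 89514228/7261 ≈ 12328.)
a + (V - U(-35, -83)) = 89514228/7261 + (22075 - (-77 + (-83)²)) = 89514228/7261 + (22075 - (-77 + 6889)) = 89514228/7261 + (22075 - 1*6812) = 89514228/7261 + (22075 - 6812) = 89514228/7261 + 15263 = 200338871/7261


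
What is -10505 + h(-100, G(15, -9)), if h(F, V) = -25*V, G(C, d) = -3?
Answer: -10430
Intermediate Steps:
-10505 + h(-100, G(15, -9)) = -10505 - 25*(-3) = -10505 + 75 = -10430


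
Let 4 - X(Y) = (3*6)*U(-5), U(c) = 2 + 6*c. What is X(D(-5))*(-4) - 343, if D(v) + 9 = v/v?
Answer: -2375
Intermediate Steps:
D(v) = -8 (D(v) = -9 + v/v = -9 + 1 = -8)
X(Y) = 508 (X(Y) = 4 - 3*6*(2 + 6*(-5)) = 4 - 18*(2 - 30) = 4 - 18*(-28) = 4 - 1*(-504) = 4 + 504 = 508)
X(D(-5))*(-4) - 343 = 508*(-4) - 343 = -2032 - 343 = -2375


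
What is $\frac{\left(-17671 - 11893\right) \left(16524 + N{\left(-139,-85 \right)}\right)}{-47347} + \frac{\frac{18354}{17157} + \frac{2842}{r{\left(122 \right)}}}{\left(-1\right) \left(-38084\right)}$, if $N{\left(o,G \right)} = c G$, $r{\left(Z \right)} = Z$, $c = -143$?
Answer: $\frac{84697006326060815}{4729696937204} \approx 17908.0$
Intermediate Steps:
$N{\left(o,G \right)} = - 143 G$
$\frac{\left(-17671 - 11893\right) \left(16524 + N{\left(-139,-85 \right)}\right)}{-47347} + \frac{\frac{18354}{17157} + \frac{2842}{r{\left(122 \right)}}}{\left(-1\right) \left(-38084\right)} = \frac{\left(-17671 - 11893\right) \left(16524 - -12155\right)}{-47347} + \frac{\frac{18354}{17157} + \frac{2842}{122}}{\left(-1\right) \left(-38084\right)} = - 29564 \left(16524 + 12155\right) \left(- \frac{1}{47347}\right) + \frac{18354 \cdot \frac{1}{17157} + 2842 \cdot \frac{1}{122}}{38084} = \left(-29564\right) 28679 \left(- \frac{1}{47347}\right) + \left(\frac{46}{43} + \frac{1421}{61}\right) \frac{1}{38084} = \left(-847865956\right) \left(- \frac{1}{47347}\right) + \frac{63909}{2623} \cdot \frac{1}{38084} = \frac{847865956}{47347} + \frac{63909}{99894332} = \frac{84697006326060815}{4729696937204}$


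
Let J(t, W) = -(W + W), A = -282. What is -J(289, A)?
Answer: -564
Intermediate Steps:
J(t, W) = -2*W
-J(289, A) = -(-2)*(-282) = -1*564 = -564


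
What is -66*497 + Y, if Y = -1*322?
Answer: -33124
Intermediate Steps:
Y = -322
-66*497 + Y = -66*497 - 322 = -32802 - 322 = -33124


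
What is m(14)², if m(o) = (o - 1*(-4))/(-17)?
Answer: 324/289 ≈ 1.1211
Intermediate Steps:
m(o) = -4/17 - o/17 (m(o) = (o + 4)*(-1/17) = (4 + o)*(-1/17) = -4/17 - o/17)
m(14)² = (-4/17 - 1/17*14)² = (-4/17 - 14/17)² = (-18/17)² = 324/289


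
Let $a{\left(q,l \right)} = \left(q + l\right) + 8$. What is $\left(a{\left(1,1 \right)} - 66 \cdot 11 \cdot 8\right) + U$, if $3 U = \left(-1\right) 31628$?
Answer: $- \frac{49022}{3} \approx -16341.0$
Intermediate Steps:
$U = - \frac{31628}{3}$ ($U = \frac{\left(-1\right) 31628}{3} = \frac{1}{3} \left(-31628\right) = - \frac{31628}{3} \approx -10543.0$)
$a{\left(q,l \right)} = 8 + l + q$ ($a{\left(q,l \right)} = \left(l + q\right) + 8 = 8 + l + q$)
$\left(a{\left(1,1 \right)} - 66 \cdot 11 \cdot 8\right) + U = \left(\left(8 + 1 + 1\right) - 66 \cdot 11 \cdot 8\right) - \frac{31628}{3} = \left(10 - 5808\right) - \frac{31628}{3} = -5798 - \frac{31628}{3} = - \frac{49022}{3}$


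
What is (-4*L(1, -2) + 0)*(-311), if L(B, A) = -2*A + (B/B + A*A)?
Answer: 11196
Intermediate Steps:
L(B, A) = 1 + A² - 2*A (L(B, A) = -2*A + (1 + A²) = 1 + A² - 2*A)
(-4*L(1, -2) + 0)*(-311) = (-4*(1 + (-2)² - 2*(-2)) + 0)*(-311) = (-4*(1 + 4 + 4) + 0)*(-311) = (-4*9 + 0)*(-311) = (-36 + 0)*(-311) = -36*(-311) = 11196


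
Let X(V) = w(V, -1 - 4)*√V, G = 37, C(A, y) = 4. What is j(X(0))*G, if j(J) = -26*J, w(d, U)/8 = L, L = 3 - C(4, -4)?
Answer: 0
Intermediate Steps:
L = -1 (L = 3 - 1*4 = 3 - 4 = -1)
w(d, U) = -8 (w(d, U) = 8*(-1) = -8)
X(V) = -8*√V
j(X(0))*G = -(-208)*√0*37 = -(-208)*0*37 = -26*0*37 = 0*37 = 0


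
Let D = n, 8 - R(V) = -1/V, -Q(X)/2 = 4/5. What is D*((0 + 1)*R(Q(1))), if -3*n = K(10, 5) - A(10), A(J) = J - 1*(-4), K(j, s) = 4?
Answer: 295/12 ≈ 24.583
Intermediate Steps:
Q(X) = -8/5
R(V) = 8 + 1/V (R(V) = 8 - (-1)/V = 8 + 1/V)
A(J) = 4 + J (A(J) = J + 4 = 4 + J)
n = 10/3 (n = -(4 - (4 + 10))/3 = -(4 - 1*14)/3 = -(4 - 14)/3 = -⅓*(-10) = 10/3 ≈ 3.3333)
D = 10/3 ≈ 3.3333
D*((0 + 1)*R(Q(1))) = 10*((0 + 1)*(8 + 1/(-8/5)))/3 = 10*(1*(8 - 5/8))/3 = 10*(1*(59/8))/3 = (10/3)*(59/8) = 295/12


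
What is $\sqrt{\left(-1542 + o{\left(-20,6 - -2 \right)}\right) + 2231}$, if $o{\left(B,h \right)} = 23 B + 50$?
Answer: $3 \sqrt{31} \approx 16.703$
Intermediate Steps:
$o{\left(B,h \right)} = 50 + 23 B$
$\sqrt{\left(-1542 + o{\left(-20,6 - -2 \right)}\right) + 2231} = \sqrt{\left(-1542 + \left(50 + 23 \left(-20\right)\right)\right) + 2231} = \sqrt{\left(-1542 + \left(50 - 460\right)\right) + 2231} = \sqrt{\left(-1542 - 410\right) + 2231} = \sqrt{-1952 + 2231} = \sqrt{279} = 3 \sqrt{31}$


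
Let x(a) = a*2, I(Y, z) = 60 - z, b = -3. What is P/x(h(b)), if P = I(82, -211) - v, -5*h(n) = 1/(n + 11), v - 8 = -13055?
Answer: -266360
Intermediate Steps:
v = -13047 (v = 8 - 13055 = -13047)
h(n) = -1/(5*(11 + n)) (h(n) = -1/(5*(n + 11)) = -1/(5*(11 + n)))
P = 13318 (P = (60 - 1*(-211)) - 1*(-13047) = (60 + 211) + 13047 = 271 + 13047 = 13318)
x(a) = 2*a
P/x(h(b)) = 13318/((2*(-1/(55 + 5*(-3))))) = 13318/((2*(-1/(55 - 15)))) = 13318/((2*(-1/40))) = 13318/(-1/20) = 13318*(-20) = -266360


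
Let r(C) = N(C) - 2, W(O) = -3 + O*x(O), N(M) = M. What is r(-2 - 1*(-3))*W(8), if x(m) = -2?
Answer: 19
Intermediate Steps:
W(O) = -3 - 2*O (W(O) = -3 + O*(-2) = -3 - 2*O)
r(C) = -2 + C (r(C) = C - 2 = -2 + C)
r(-2 - 1*(-3))*W(8) = (-2 + (-2 - 1*(-3)))*(-3 - 2*8) = (-2 + (-2 + 3))*(-3 - 16) = (-2 + 1)*(-19) = -1*(-19) = 19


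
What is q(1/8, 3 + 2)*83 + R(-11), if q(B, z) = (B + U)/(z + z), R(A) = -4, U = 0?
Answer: -237/80 ≈ -2.9625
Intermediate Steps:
q(B, z) = B/(2*z) (q(B, z) = (B + 0)/(z + z) = B/((2*z)) = B*(1/(2*z)) = B/(2*z))
q(1/8, 3 + 2)*83 + R(-11) = ((1/2)/(8*(3 + 2)))*83 - 4 = ((1/2)*(1/8)/5)*83 - 4 = ((1/2)*(1/8)*(1/5))*83 - 4 = (1/80)*83 - 4 = 83/80 - 4 = -237/80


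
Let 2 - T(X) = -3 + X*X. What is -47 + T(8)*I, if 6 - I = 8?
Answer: 71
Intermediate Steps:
T(X) = 5 - X**2 (T(X) = 2 - (-3 + X*X) = 2 - (-3 + X**2) = 2 + (3 - X**2) = 5 - X**2)
I = -2 (I = 6 - 1*8 = 6 - 8 = -2)
-47 + T(8)*I = -47 + (5 - 1*8**2)*(-2) = -47 + (5 - 1*64)*(-2) = -47 + (5 - 64)*(-2) = -47 - 59*(-2) = -47 + 118 = 71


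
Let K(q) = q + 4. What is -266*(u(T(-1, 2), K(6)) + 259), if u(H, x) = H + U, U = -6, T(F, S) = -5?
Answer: -65968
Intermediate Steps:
K(q) = 4 + q
u(H, x) = -6 + H (u(H, x) = H - 6 = -6 + H)
-266*(u(T(-1, 2), K(6)) + 259) = -266*((-6 - 5) + 259) = -266*(-11 + 259) = -266*248 = -65968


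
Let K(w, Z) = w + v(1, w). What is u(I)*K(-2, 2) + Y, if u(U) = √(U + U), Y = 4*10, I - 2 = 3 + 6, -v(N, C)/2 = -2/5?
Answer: 40 - 6*√22/5 ≈ 34.372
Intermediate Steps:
v(N, C) = ⅘ (v(N, C) = -(-4)/5 = -2*(-⅖) = ⅘)
K(w, Z) = ⅘ + w (K(w, Z) = w + ⅘ = ⅘ + w)
I = 11 (I = 2 + (3 + 6) = 2 + 9 = 11)
Y = 40
u(U) = √2*√U (u(U) = √(2*U) = √2*√U)
u(I)*K(-2, 2) + Y = (√2*√11)*(⅘ - 2) + 40 = √22*(-6/5) + 40 = -6*√22/5 + 40 = 40 - 6*√22/5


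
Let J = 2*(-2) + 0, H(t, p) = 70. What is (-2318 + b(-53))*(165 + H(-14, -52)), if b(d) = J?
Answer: -545670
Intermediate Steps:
J = -4 (J = -4 + 0 = -4)
b(d) = -4
(-2318 + b(-53))*(165 + H(-14, -52)) = (-2318 - 4)*(165 + 70) = -2322*235 = -545670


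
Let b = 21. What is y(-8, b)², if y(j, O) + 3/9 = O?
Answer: 3844/9 ≈ 427.11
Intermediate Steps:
y(j, O) = -⅓ + O
y(-8, b)² = (-⅓ + 21)² = (62/3)² = 3844/9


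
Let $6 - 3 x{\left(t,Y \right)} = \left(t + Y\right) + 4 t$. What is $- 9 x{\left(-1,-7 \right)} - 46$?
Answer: $-100$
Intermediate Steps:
$x{\left(t,Y \right)} = 2 - \frac{5 t}{3} - \frac{Y}{3}$ ($x{\left(t,Y \right)} = 2 - \frac{\left(t + Y\right) + 4 t}{3} = 2 - \frac{\left(Y + t\right) + 4 t}{3} = 2 - \frac{Y + 5 t}{3} = 2 - \left(\frac{Y}{3} + \frac{5 t}{3}\right) = 2 - \frac{5 t}{3} - \frac{Y}{3}$)
$- 9 x{\left(-1,-7 \right)} - 46 = - 9 \left(2 - - \frac{5}{3} - - \frac{7}{3}\right) - 46 = - 9 \left(2 + \frac{5}{3} + \frac{7}{3}\right) - 46 = \left(-9\right) 6 - 46 = -54 - 46 = -100$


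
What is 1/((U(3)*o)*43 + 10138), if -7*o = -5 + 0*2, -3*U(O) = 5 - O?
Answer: 21/212468 ≈ 9.8838e-5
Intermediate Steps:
U(O) = -5/3 + O/3 (U(O) = -(5 - O)/3 = -5/3 + O/3)
o = 5/7 (o = -(-5 + 0*2)/7 = -(-5 + 0)/7 = -1/7*(-5) = 5/7 ≈ 0.71429)
1/((U(3)*o)*43 + 10138) = 1/(((-5/3 + (1/3)*3)*(5/7))*43 + 10138) = 1/(((-5/3 + 1)*(5/7))*43 + 10138) = 1/(-2/3*5/7*43 + 10138) = 1/(-10/21*43 + 10138) = 1/(-430/21 + 10138) = 1/(212468/21) = 21/212468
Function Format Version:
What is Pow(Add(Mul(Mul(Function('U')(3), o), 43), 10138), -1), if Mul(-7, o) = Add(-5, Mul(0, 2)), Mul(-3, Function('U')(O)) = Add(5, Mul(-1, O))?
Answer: Rational(21, 212468) ≈ 9.8838e-5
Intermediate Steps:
Function('U')(O) = Add(Rational(-5, 3), Mul(Rational(1, 3), O)) (Function('U')(O) = Mul(Rational(-1, 3), Add(5, Mul(-1, O))) = Add(Rational(-5, 3), Mul(Rational(1, 3), O)))
o = Rational(5, 7) (o = Mul(Rational(-1, 7), Add(-5, Mul(0, 2))) = Mul(Rational(-1, 7), Add(-5, 0)) = Mul(Rational(-1, 7), -5) = Rational(5, 7) ≈ 0.71429)
Pow(Add(Mul(Mul(Function('U')(3), o), 43), 10138), -1) = Pow(Add(Mul(Mul(Add(Rational(-5, 3), Mul(Rational(1, 3), 3)), Rational(5, 7)), 43), 10138), -1) = Pow(Add(Mul(Mul(Add(Rational(-5, 3), 1), Rational(5, 7)), 43), 10138), -1) = Pow(Add(Mul(Mul(Rational(-2, 3), Rational(5, 7)), 43), 10138), -1) = Pow(Add(Mul(Rational(-10, 21), 43), 10138), -1) = Pow(Add(Rational(-430, 21), 10138), -1) = Pow(Rational(212468, 21), -1) = Rational(21, 212468)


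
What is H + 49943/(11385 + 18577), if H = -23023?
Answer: -689765183/29962 ≈ -23021.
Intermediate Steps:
H + 49943/(11385 + 18577) = -23023 + 49943/(11385 + 18577) = -23023 + 49943/29962 = -689765183/29962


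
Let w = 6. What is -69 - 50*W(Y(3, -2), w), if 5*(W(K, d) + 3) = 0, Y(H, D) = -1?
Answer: 81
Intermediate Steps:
W(K, d) = -3 (W(K, d) = -3 + (⅕)*0 = -3 + 0 = -3)
-69 - 50*W(Y(3, -2), w) = -69 - 50*(-3) = -69 + 150 = 81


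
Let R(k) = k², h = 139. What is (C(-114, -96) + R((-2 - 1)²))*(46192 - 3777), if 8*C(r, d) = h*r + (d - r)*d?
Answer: -358958145/4 ≈ -8.9740e+7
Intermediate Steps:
C(r, d) = 139*r/8 + d*(d - r)/8 (C(r, d) = (139*r + (d - r)*d)/8 = (139*r + d*(d - r))/8 = 139*r/8 + d*(d - r)/8)
(C(-114, -96) + R((-2 - 1)²))*(46192 - 3777) = (((⅛)*(-96)² + (139/8)*(-114) - ⅛*(-96)*(-114)) + ((-2 - 1)²)²)*(46192 - 3777) = (((⅛)*9216 - 7923/4 - 1368) + ((-3)²)²)*42415 = ((1152 - 7923/4 - 1368) + 9²)*42415 = (-8787/4 + 81)*42415 = -8463/4*42415 = -358958145/4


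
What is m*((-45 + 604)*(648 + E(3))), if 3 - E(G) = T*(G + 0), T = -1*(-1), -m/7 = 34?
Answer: -86211216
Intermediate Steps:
m = -238 (m = -7*34 = -238)
T = 1
E(G) = 3 - G (E(G) = 3 - (G + 0) = 3 - G)
m*((-45 + 604)*(648 + E(3))) = -238*(-45 + 604)*(648 + (3 - 1*3)) = -133042*(648 + (3 - 3)) = -133042*(648 + 0) = -133042*648 = -238*362232 = -86211216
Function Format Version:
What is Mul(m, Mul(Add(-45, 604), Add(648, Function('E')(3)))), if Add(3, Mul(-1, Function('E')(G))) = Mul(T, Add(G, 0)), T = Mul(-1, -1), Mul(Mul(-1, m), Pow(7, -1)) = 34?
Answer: -86211216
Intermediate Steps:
m = -238 (m = Mul(-7, 34) = -238)
T = 1
Function('E')(G) = Add(3, Mul(-1, G)) (Function('E')(G) = Add(3, Mul(-1, Mul(1, Add(G, 0)))) = Add(3, Mul(-1, Mul(1, G))) = Add(3, Mul(-1, G)))
Mul(m, Mul(Add(-45, 604), Add(648, Function('E')(3)))) = Mul(-238, Mul(Add(-45, 604), Add(648, Add(3, Mul(-1, 3))))) = Mul(-238, Mul(559, Add(648, Add(3, -3)))) = Mul(-238, Mul(559, Add(648, 0))) = Mul(-238, Mul(559, 648)) = Mul(-238, 362232) = -86211216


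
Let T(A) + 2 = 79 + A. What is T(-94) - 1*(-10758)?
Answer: 10741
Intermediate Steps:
T(A) = 77 + A (T(A) = -2 + (79 + A) = 77 + A)
T(-94) - 1*(-10758) = (77 - 94) - 1*(-10758) = -17 + 10758 = 10741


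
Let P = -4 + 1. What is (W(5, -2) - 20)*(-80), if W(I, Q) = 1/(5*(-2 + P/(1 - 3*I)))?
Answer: 40224/25 ≈ 1609.0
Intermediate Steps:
P = -3
W(I, Q) = 1/(-10 - 15/(1 - 3*I)) (W(I, Q) = 1/(5*(-2 - 3/(1 - 3*I))) = 1/(-10 - 15/(1 - 3*I)))
(W(5, -2) - 20)*(-80) = ((1 - 3*5)/(5*(-5 + 6*5)) - 20)*(-80) = ((1 - 15)/(5*(-5 + 30)) - 20)*(-80) = ((⅕)*(-14)/25 - 20)*(-80) = ((⅕)*(1/25)*(-14) - 20)*(-80) = (-14/125 - 20)*(-80) = -2514/125*(-80) = 40224/25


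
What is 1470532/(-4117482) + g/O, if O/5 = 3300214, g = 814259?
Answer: -10456327346701/33971429352870 ≈ -0.30780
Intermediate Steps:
O = 16501070 (O = 5*3300214 = 16501070)
1470532/(-4117482) + g/O = 1470532/(-4117482) + 814259/16501070 = 1470532*(-1/4117482) + 814259*(1/16501070) = -735266/2058741 + 814259/16501070 = -10456327346701/33971429352870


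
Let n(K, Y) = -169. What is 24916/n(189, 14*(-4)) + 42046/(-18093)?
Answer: -457910962/3057717 ≈ -149.76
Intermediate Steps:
24916/n(189, 14*(-4)) + 42046/(-18093) = 24916/(-169) + 42046/(-18093) = 24916*(-1/169) + 42046*(-1/18093) = -24916/169 - 42046/18093 = -457910962/3057717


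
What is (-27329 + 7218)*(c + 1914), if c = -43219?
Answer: 830684855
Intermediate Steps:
(-27329 + 7218)*(c + 1914) = (-27329 + 7218)*(-43219 + 1914) = -20111*(-41305) = 830684855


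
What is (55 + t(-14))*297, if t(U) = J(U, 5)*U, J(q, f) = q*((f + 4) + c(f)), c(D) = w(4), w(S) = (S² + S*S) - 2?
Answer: 2286603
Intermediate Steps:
w(S) = -2 + 2*S² (w(S) = (S² + S²) - 2 = 2*S² - 2 = -2 + 2*S²)
c(D) = 30 (c(D) = -2 + 2*4² = -2 + 2*16 = -2 + 32 = 30)
J(q, f) = q*(34 + f) (J(q, f) = q*((f + 4) + 30) = q*((4 + f) + 30) = q*(34 + f))
t(U) = 39*U² (t(U) = (U*(34 + 5))*U = (U*39)*U = (39*U)*U = 39*U²)
(55 + t(-14))*297 = (55 + 39*(-14)²)*297 = (55 + 39*196)*297 = (55 + 7644)*297 = 7699*297 = 2286603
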